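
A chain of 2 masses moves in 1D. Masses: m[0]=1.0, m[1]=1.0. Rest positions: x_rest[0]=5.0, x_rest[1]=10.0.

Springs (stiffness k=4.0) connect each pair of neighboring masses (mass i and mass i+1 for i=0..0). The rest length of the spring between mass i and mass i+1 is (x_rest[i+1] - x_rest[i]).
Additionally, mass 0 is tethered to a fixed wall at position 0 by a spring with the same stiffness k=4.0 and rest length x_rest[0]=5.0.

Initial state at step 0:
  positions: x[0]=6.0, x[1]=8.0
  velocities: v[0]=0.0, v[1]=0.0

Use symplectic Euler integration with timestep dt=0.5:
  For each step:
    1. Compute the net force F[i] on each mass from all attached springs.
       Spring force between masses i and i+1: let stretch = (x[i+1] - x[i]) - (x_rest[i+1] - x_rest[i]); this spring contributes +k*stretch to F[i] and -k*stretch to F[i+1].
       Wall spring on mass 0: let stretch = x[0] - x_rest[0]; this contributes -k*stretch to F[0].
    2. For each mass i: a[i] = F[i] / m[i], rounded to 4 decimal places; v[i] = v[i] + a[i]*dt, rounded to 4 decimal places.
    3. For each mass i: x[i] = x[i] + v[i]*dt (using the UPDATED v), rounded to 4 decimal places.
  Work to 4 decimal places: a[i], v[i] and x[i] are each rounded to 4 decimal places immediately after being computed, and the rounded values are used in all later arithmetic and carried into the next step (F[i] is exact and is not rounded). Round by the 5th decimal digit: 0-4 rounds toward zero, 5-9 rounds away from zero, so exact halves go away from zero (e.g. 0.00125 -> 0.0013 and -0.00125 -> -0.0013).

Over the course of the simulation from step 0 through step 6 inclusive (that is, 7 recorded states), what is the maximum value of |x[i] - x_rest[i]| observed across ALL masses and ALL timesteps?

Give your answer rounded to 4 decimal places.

Answer: 3.0000

Derivation:
Step 0: x=[6.0000 8.0000] v=[0.0000 0.0000]
Step 1: x=[2.0000 11.0000] v=[-8.0000 6.0000]
Step 2: x=[5.0000 10.0000] v=[6.0000 -2.0000]
Step 3: x=[8.0000 9.0000] v=[6.0000 -2.0000]
Step 4: x=[4.0000 12.0000] v=[-8.0000 6.0000]
Step 5: x=[4.0000 12.0000] v=[0.0000 0.0000]
Step 6: x=[8.0000 9.0000] v=[8.0000 -6.0000]
Max displacement = 3.0000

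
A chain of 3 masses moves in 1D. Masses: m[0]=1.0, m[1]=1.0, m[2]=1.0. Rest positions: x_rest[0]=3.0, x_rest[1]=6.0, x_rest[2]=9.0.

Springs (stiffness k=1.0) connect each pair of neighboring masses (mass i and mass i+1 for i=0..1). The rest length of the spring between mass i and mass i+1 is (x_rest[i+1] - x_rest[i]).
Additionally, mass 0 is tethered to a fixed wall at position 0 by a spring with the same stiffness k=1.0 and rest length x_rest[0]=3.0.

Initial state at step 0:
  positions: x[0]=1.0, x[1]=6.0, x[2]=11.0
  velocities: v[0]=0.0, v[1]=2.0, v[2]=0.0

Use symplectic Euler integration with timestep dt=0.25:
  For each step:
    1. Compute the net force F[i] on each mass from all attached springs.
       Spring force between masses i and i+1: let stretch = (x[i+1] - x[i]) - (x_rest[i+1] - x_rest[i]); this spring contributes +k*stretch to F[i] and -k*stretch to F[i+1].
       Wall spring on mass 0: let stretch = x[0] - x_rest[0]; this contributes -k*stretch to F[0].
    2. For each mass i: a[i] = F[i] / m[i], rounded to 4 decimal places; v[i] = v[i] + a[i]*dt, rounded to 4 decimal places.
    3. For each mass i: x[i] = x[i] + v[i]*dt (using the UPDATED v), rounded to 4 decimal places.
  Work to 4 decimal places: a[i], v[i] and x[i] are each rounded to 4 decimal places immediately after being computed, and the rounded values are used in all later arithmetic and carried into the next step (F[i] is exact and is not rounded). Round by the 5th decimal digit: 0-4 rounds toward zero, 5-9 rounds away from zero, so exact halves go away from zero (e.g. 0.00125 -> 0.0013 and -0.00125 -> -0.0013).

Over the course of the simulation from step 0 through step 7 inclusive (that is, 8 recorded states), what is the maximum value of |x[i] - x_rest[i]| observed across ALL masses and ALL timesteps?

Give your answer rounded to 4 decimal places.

Step 0: x=[1.0000 6.0000 11.0000] v=[0.0000 2.0000 0.0000]
Step 1: x=[1.2500 6.5000 10.8750] v=[1.0000 2.0000 -0.5000]
Step 2: x=[1.7500 6.9453 10.6641] v=[2.0000 1.7813 -0.8438]
Step 3: x=[2.4653 7.2984 10.4082] v=[2.8613 1.4122 -1.0235]
Step 4: x=[3.3286 7.5438 10.1455] v=[3.4533 0.9814 -1.0510]
Step 5: x=[4.2474 7.6883 9.9077] v=[3.6750 0.5780 -0.9514]
Step 6: x=[5.1158 7.7565 9.7186] v=[3.4734 0.2726 -0.7563]
Step 7: x=[5.8295 7.7823 9.5944] v=[2.8546 0.1030 -0.4968]
Max displacement = 2.8295

Answer: 2.8295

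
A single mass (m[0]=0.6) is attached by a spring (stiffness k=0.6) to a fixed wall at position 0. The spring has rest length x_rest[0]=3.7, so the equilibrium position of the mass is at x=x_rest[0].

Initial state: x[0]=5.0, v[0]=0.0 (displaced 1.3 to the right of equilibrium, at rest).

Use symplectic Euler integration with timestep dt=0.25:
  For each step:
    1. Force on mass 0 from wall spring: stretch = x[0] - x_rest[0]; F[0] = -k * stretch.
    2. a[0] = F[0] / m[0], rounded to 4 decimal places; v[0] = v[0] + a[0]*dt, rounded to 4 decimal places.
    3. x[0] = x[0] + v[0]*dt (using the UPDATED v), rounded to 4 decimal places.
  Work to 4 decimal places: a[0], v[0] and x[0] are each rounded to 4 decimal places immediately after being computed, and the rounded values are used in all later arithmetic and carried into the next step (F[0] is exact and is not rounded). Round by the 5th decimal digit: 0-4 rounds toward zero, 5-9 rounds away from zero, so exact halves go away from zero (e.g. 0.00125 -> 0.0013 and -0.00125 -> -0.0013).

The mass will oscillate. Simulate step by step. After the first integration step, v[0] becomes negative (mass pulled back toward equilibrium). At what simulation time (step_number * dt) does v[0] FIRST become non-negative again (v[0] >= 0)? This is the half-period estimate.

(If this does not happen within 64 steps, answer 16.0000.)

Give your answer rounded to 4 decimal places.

Step 0: x=[5.0000] v=[0.0000]
Step 1: x=[4.9188] v=[-0.3250]
Step 2: x=[4.7614] v=[-0.6297]
Step 3: x=[4.5376] v=[-0.8951]
Step 4: x=[4.2615] v=[-1.1045]
Step 5: x=[3.9503] v=[-1.2449]
Step 6: x=[3.6234] v=[-1.3075]
Step 7: x=[3.3013] v=[-1.2884]
Step 8: x=[3.0041] v=[-1.1887]
Step 9: x=[2.7504] v=[-1.0147]
Step 10: x=[2.5561] v=[-0.7773]
Step 11: x=[2.4333] v=[-0.4913]
Step 12: x=[2.3897] v=[-0.1746]
Step 13: x=[2.4280] v=[0.1530]
First v>=0 after going negative at step 13, time=3.2500

Answer: 3.2500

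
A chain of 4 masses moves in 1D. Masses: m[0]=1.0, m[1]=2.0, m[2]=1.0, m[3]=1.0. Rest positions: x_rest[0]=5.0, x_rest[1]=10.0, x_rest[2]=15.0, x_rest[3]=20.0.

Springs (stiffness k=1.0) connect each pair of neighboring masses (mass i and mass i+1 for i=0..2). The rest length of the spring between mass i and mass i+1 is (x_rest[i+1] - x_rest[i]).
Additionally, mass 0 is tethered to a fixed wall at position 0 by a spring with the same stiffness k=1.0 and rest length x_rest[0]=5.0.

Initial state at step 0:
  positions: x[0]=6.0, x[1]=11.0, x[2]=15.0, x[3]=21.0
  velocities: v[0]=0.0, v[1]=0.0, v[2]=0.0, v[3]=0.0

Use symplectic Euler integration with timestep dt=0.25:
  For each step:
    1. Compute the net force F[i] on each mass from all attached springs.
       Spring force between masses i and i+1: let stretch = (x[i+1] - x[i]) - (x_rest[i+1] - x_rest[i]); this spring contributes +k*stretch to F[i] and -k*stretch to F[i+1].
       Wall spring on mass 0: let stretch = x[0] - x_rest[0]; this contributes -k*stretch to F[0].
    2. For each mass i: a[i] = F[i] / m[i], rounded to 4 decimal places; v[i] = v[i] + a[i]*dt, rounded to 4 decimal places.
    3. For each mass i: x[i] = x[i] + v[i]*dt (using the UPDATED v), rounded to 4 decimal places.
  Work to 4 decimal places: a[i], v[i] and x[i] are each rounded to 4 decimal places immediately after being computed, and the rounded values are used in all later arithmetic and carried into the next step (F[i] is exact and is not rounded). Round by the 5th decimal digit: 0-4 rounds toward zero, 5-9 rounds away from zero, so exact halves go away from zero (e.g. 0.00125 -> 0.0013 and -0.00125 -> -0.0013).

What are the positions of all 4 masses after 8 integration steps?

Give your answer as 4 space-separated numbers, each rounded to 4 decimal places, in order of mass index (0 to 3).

Answer: 4.7641 10.4210 16.3968 20.4130

Derivation:
Step 0: x=[6.0000 11.0000 15.0000 21.0000] v=[0.0000 0.0000 0.0000 0.0000]
Step 1: x=[5.9375 10.9688 15.1250 20.9375] v=[-0.2500 -0.1250 0.5000 -0.2500]
Step 2: x=[5.8184 10.9102 15.3535 20.8242] v=[-0.4766 -0.2344 0.9141 -0.4531]
Step 3: x=[5.6538 10.8313 15.6463 20.6815] v=[-0.6583 -0.3155 1.1710 -0.5708]
Step 4: x=[5.4595 10.7411 15.9528 20.5366] v=[-0.7774 -0.3608 1.2261 -0.5796]
Step 5: x=[5.2540 10.6487 16.2201 20.4177] v=[-0.8219 -0.3696 1.0691 -0.4756]
Step 6: x=[5.0573 10.5618 16.4015 20.3490] v=[-0.7867 -0.3475 0.7257 -0.2750]
Step 7: x=[4.8886 10.4854 16.4647 20.3460] v=[-0.6749 -0.3056 0.2527 -0.0119]
Step 8: x=[4.7641 10.4210 16.3968 20.4130] v=[-0.4979 -0.2578 -0.2718 0.2678]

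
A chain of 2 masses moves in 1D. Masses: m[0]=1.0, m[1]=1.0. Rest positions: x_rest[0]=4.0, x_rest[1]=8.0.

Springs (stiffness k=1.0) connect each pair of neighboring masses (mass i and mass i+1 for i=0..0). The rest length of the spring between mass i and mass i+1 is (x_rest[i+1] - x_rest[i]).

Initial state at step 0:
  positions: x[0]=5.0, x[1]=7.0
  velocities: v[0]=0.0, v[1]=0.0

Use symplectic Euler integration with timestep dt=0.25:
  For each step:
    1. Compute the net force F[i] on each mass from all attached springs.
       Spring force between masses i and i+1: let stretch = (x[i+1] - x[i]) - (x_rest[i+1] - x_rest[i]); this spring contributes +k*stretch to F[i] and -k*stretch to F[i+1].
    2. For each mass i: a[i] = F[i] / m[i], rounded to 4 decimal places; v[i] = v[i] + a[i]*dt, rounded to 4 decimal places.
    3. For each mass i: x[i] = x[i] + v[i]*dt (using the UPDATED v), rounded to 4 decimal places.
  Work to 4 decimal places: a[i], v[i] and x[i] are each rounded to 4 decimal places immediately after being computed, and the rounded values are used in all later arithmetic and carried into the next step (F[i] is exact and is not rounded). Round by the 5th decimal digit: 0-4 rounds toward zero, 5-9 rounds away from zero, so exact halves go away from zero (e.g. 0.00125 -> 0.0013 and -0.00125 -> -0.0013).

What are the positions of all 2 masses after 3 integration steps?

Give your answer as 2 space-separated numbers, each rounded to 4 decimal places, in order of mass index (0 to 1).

Answer: 4.3262 7.6739

Derivation:
Step 0: x=[5.0000 7.0000] v=[0.0000 0.0000]
Step 1: x=[4.8750 7.1250] v=[-0.5000 0.5000]
Step 2: x=[4.6406 7.3594] v=[-0.9375 0.9375]
Step 3: x=[4.3262 7.6739] v=[-1.2578 1.2578]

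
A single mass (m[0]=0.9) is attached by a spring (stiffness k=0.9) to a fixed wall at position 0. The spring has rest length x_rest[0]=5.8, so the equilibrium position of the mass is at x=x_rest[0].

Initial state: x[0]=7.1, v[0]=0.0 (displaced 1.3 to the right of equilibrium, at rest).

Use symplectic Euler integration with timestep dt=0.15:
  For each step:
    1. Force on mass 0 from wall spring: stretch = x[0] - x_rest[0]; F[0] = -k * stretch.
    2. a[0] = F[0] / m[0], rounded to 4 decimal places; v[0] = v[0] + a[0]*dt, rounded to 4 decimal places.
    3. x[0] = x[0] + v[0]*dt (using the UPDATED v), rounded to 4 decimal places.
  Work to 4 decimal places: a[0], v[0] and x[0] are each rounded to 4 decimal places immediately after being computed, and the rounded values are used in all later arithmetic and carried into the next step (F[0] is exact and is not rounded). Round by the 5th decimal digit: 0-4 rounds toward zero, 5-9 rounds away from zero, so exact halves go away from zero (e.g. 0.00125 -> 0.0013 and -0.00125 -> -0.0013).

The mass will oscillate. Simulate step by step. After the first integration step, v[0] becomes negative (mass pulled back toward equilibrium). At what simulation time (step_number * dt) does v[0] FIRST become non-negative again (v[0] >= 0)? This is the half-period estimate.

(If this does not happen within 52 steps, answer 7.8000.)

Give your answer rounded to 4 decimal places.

Answer: 3.1500

Derivation:
Step 0: x=[7.1000] v=[0.0000]
Step 1: x=[7.0708] v=[-0.1950]
Step 2: x=[7.0130] v=[-0.3856]
Step 3: x=[6.9279] v=[-0.5676]
Step 4: x=[6.8174] v=[-0.7368]
Step 5: x=[6.6840] v=[-0.8894]
Step 6: x=[6.5307] v=[-1.0220]
Step 7: x=[6.3610] v=[-1.1316]
Step 8: x=[6.1786] v=[-1.2158]
Step 9: x=[5.9877] v=[-1.2726]
Step 10: x=[5.7926] v=[-1.3008]
Step 11: x=[5.5976] v=[-1.2997]
Step 12: x=[5.4072] v=[-1.2693]
Step 13: x=[5.2256] v=[-1.2104]
Step 14: x=[5.0570] v=[-1.1242]
Step 15: x=[4.9051] v=[-1.0128]
Step 16: x=[4.7733] v=[-0.8786]
Step 17: x=[4.6646] v=[-0.7246]
Step 18: x=[4.5815] v=[-0.5543]
Step 19: x=[4.5258] v=[-0.3715]
Step 20: x=[4.4987] v=[-0.1804]
Step 21: x=[4.5009] v=[0.0148]
First v>=0 after going negative at step 21, time=3.1500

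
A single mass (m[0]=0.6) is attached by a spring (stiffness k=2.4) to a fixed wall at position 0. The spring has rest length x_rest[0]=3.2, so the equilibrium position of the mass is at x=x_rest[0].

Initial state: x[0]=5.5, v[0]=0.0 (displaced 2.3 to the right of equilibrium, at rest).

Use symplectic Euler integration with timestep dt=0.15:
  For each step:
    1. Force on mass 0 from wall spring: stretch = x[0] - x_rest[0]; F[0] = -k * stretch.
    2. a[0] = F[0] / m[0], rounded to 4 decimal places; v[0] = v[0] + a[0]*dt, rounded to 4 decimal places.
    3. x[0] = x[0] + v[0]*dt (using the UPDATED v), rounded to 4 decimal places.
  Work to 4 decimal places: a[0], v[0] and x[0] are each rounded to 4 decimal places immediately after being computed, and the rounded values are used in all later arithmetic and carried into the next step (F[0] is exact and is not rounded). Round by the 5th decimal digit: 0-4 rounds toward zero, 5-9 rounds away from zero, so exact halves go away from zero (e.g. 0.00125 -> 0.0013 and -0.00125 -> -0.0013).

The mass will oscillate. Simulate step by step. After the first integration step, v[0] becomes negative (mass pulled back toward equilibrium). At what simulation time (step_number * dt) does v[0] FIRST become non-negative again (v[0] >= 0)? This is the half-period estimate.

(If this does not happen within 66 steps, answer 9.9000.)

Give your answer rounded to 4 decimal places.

Step 0: x=[5.5000] v=[0.0000]
Step 1: x=[5.2930] v=[-1.3800]
Step 2: x=[4.8976] v=[-2.6358]
Step 3: x=[4.3494] v=[-3.6544]
Step 4: x=[3.6978] v=[-4.3440]
Step 5: x=[3.0014] v=[-4.6427]
Step 6: x=[2.3229] v=[-4.5235]
Step 7: x=[1.7233] v=[-3.9972]
Step 8: x=[1.2566] v=[-3.1112]
Step 9: x=[0.9648] v=[-1.9452]
Step 10: x=[0.8742] v=[-0.6041]
Step 11: x=[0.9929] v=[0.7914]
First v>=0 after going negative at step 11, time=1.6500

Answer: 1.6500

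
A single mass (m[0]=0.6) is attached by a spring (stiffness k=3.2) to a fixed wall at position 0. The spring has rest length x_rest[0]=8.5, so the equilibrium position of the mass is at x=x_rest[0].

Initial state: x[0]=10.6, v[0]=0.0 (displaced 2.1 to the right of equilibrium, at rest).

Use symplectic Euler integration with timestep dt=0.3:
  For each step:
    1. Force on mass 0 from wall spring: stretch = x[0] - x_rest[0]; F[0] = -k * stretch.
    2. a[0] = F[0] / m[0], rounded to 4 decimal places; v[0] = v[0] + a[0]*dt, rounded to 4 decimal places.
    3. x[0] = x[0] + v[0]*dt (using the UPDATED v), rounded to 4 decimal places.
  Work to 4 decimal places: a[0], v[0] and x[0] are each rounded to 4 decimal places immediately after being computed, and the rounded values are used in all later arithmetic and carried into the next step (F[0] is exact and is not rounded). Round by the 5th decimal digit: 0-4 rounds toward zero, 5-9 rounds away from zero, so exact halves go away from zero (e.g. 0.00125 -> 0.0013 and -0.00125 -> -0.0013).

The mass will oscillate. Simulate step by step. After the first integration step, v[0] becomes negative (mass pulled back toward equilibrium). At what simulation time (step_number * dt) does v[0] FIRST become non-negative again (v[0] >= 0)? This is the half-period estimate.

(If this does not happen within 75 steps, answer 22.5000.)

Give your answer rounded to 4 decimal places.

Step 0: x=[10.6000] v=[0.0000]
Step 1: x=[9.5920] v=[-3.3600]
Step 2: x=[8.0598] v=[-5.1072]
Step 3: x=[6.7389] v=[-4.4029]
Step 4: x=[6.2633] v=[-1.5852]
Step 5: x=[6.8614] v=[1.9935]
First v>=0 after going negative at step 5, time=1.5000

Answer: 1.5000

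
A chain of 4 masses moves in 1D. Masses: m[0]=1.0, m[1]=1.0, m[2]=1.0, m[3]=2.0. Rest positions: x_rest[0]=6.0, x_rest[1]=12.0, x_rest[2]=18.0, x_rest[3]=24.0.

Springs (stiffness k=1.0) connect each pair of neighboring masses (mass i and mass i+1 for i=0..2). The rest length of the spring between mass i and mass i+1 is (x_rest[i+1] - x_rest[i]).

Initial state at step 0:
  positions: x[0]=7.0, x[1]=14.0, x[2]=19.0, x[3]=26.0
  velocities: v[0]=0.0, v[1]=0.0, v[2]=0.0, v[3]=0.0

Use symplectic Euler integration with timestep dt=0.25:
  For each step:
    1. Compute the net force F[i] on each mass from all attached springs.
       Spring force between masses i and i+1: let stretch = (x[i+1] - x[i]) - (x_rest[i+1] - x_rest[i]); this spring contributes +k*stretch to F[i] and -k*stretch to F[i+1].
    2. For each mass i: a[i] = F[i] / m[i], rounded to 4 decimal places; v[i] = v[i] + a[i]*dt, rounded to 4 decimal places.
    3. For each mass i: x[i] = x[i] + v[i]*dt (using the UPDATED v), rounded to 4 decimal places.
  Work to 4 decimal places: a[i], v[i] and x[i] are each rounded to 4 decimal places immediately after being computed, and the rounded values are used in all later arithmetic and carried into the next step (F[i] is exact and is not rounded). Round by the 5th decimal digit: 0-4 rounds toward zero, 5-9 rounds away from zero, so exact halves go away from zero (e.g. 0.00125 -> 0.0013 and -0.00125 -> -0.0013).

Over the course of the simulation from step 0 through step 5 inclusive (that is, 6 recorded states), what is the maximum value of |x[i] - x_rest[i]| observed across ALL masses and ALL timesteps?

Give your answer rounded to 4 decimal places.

Step 0: x=[7.0000 14.0000 19.0000 26.0000] v=[0.0000 0.0000 0.0000 0.0000]
Step 1: x=[7.0625 13.8750 19.1250 25.9688] v=[0.2500 -0.5000 0.5000 -0.1250]
Step 2: x=[7.1758 13.6524 19.3496 25.9112] v=[0.4531 -0.8906 0.8985 -0.2305]
Step 3: x=[7.3189 13.3810 19.6283 25.8360] v=[0.5723 -1.0855 1.1146 -0.3007]
Step 4: x=[7.4659 13.1212 19.9045 25.7543] v=[0.5878 -1.0392 1.1047 -0.3267]
Step 5: x=[7.5913 12.9319 20.1223 25.6773] v=[0.5016 -0.7572 0.8713 -0.3079]
Max displacement = 2.1223

Answer: 2.1223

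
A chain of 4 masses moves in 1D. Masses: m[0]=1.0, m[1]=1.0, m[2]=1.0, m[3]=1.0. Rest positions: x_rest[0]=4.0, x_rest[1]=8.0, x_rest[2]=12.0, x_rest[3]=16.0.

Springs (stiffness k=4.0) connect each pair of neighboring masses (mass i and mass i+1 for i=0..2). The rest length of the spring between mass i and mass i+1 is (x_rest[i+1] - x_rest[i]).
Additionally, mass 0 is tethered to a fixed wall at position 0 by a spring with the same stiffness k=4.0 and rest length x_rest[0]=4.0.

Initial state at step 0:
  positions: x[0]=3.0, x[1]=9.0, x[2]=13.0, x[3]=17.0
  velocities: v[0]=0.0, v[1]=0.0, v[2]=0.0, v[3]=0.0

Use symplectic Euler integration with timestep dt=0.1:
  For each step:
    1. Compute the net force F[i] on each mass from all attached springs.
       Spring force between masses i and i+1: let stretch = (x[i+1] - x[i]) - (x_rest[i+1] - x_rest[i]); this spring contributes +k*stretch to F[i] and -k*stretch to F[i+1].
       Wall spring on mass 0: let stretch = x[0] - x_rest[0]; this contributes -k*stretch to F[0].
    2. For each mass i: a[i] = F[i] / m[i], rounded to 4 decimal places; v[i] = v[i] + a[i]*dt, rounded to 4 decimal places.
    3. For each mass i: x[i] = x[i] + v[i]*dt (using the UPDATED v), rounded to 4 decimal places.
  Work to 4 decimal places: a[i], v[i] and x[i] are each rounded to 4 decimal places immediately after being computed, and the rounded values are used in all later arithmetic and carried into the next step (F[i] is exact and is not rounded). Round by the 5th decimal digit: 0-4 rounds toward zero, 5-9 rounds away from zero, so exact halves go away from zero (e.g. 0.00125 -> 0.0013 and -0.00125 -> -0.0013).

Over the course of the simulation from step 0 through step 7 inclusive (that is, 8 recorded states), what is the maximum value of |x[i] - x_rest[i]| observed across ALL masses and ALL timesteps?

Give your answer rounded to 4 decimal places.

Step 0: x=[3.0000 9.0000 13.0000 17.0000] v=[0.0000 0.0000 0.0000 0.0000]
Step 1: x=[3.1200 8.9200 13.0000 17.0000] v=[1.2000 -0.8000 0.0000 0.0000]
Step 2: x=[3.3472 8.7712 12.9968 17.0000] v=[2.2720 -1.4880 -0.0320 0.0000]
Step 3: x=[3.6575 8.5745 12.9847 16.9999] v=[3.1027 -1.9674 -0.1210 -0.0013]
Step 4: x=[4.0182 8.3575 12.9568 16.9992] v=[3.6065 -2.1701 -0.2790 -0.0074]
Step 5: x=[4.3917 8.1509 12.9066 16.9968] v=[3.7349 -2.0661 -0.5018 -0.0244]
Step 6: x=[4.7399 7.9842 12.8298 16.9908] v=[3.4819 -1.6675 -0.7680 -0.0605]
Step 7: x=[5.0283 7.8815 12.7256 16.9783] v=[2.8837 -1.0270 -1.0418 -0.1249]
Max displacement = 1.0283

Answer: 1.0283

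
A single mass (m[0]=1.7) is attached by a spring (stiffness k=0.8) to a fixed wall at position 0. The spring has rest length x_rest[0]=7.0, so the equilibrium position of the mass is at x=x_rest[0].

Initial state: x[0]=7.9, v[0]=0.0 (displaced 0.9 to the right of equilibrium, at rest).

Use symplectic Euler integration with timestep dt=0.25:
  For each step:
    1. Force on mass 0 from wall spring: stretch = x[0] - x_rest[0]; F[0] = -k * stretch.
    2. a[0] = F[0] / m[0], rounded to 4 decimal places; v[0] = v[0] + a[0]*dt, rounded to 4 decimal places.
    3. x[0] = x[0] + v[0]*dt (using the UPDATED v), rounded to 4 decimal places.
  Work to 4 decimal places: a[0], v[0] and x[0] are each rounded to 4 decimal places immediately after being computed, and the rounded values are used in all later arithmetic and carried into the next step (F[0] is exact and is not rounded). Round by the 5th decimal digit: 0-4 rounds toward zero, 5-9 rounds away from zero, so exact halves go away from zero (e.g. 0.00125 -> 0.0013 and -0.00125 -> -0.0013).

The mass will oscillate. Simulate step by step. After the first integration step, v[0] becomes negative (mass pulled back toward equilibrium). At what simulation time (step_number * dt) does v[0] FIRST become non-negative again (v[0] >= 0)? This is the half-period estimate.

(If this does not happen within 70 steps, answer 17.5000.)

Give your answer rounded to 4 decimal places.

Answer: 4.7500

Derivation:
Step 0: x=[7.9000] v=[0.0000]
Step 1: x=[7.8735] v=[-0.1059]
Step 2: x=[7.8213] v=[-0.2087]
Step 3: x=[7.7450] v=[-0.3053]
Step 4: x=[7.6468] v=[-0.3930]
Step 5: x=[7.5295] v=[-0.4691]
Step 6: x=[7.3967] v=[-0.5314]
Step 7: x=[7.2522] v=[-0.5781]
Step 8: x=[7.1003] v=[-0.6078]
Step 9: x=[6.9454] v=[-0.6196]
Step 10: x=[6.7921] v=[-0.6132]
Step 11: x=[6.6449] v=[-0.5888]
Step 12: x=[6.5082] v=[-0.5470]
Step 13: x=[6.3859] v=[-0.4892]
Step 14: x=[6.2817] v=[-0.4170]
Step 15: x=[6.1986] v=[-0.3325]
Step 16: x=[6.1391] v=[-0.2382]
Step 17: x=[6.1049] v=[-0.1369]
Step 18: x=[6.0970] v=[-0.0316]
Step 19: x=[6.1157] v=[0.0746]
First v>=0 after going negative at step 19, time=4.7500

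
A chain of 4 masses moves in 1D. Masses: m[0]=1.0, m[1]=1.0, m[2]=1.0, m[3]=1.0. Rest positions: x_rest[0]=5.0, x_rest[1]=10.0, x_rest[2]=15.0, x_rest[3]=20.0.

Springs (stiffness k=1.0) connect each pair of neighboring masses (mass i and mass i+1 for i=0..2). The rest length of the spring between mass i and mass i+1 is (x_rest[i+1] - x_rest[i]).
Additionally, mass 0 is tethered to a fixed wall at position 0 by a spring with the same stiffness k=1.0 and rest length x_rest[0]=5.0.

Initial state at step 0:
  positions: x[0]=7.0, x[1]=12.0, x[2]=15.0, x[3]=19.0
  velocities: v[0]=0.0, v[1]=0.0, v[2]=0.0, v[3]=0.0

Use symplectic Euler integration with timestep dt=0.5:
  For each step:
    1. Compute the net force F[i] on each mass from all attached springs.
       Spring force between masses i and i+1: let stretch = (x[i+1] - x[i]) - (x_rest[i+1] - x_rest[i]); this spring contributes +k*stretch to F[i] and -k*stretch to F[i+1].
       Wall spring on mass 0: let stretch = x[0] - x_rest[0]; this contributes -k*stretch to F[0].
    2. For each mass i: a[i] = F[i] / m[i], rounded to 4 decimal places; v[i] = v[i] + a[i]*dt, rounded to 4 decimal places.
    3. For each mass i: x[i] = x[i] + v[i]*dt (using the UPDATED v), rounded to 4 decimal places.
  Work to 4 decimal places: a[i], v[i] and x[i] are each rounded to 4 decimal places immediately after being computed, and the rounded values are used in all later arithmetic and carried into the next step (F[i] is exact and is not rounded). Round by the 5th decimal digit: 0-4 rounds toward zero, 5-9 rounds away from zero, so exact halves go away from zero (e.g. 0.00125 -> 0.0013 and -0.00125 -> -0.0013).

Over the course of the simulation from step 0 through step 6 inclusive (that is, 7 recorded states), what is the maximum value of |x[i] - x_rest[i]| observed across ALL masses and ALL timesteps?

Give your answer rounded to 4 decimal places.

Step 0: x=[7.0000 12.0000 15.0000 19.0000] v=[0.0000 0.0000 0.0000 0.0000]
Step 1: x=[6.5000 11.5000 15.2500 19.2500] v=[-1.0000 -1.0000 0.5000 0.5000]
Step 2: x=[5.6250 10.6875 15.5625 19.7500] v=[-1.7500 -1.6250 0.6250 1.0000]
Step 3: x=[4.6094 9.8281 15.7032 20.4532] v=[-2.0313 -1.7188 0.2813 1.4063]
Step 4: x=[3.7461 9.1328 15.5626 21.2189] v=[-1.7267 -1.3906 -0.2813 1.5313]
Step 5: x=[3.2929 8.6983 15.2286 21.8205] v=[-0.9064 -0.8691 -0.6681 1.2032]
Step 6: x=[3.3679 8.5450 14.9100 22.0242] v=[0.1499 -0.3067 -0.6373 0.4073]
Max displacement = 2.0242

Answer: 2.0242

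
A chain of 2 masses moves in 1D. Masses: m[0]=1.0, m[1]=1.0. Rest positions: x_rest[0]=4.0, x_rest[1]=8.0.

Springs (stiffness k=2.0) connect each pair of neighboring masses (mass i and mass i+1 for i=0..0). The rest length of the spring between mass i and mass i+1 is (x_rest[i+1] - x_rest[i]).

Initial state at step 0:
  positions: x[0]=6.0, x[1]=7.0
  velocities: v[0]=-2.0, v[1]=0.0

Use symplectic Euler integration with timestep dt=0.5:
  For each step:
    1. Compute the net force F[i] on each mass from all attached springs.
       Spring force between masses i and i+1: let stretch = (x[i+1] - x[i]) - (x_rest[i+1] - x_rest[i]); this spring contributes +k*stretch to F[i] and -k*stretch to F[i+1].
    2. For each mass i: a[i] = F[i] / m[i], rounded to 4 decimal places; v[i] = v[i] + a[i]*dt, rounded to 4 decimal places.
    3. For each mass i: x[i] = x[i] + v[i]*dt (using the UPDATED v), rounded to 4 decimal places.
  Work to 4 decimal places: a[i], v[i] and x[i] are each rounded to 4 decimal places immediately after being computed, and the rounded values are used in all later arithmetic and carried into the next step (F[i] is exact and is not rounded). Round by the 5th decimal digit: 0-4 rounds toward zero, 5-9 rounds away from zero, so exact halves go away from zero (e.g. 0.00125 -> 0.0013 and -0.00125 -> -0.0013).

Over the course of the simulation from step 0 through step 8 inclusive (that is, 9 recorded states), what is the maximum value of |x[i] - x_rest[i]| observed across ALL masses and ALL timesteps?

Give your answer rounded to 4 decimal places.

Answer: 5.5000

Derivation:
Step 0: x=[6.0000 7.0000] v=[-2.0000 0.0000]
Step 1: x=[3.5000 8.5000] v=[-5.0000 3.0000]
Step 2: x=[1.5000 9.5000] v=[-4.0000 2.0000]
Step 3: x=[1.5000 8.5000] v=[0.0000 -2.0000]
Step 4: x=[3.0000 6.0000] v=[3.0000 -5.0000]
Step 5: x=[4.0000 4.0000] v=[2.0000 -4.0000]
Step 6: x=[3.0000 4.0000] v=[-2.0000 0.0000]
Step 7: x=[0.5000 5.5000] v=[-5.0000 3.0000]
Step 8: x=[-1.5000 6.5000] v=[-4.0000 2.0000]
Max displacement = 5.5000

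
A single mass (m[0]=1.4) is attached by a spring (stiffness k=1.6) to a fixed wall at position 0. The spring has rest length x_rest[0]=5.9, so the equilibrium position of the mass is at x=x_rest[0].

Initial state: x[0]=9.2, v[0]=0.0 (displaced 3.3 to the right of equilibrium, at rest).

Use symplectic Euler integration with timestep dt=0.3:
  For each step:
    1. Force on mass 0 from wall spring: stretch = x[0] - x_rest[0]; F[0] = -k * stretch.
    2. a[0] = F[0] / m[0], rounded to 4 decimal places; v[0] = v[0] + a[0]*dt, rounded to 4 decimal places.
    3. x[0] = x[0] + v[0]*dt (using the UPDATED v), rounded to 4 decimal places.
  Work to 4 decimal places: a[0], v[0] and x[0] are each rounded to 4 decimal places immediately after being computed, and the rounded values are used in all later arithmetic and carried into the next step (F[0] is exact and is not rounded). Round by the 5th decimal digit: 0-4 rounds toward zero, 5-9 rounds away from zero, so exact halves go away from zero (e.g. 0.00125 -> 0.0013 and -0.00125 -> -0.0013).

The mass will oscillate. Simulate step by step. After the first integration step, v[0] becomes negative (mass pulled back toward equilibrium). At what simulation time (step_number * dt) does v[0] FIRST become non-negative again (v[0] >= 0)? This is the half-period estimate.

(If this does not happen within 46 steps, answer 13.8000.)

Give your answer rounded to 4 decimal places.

Step 0: x=[9.2000] v=[0.0000]
Step 1: x=[8.8606] v=[-1.1314]
Step 2: x=[8.2167] v=[-2.1465]
Step 3: x=[7.3345] v=[-2.9408]
Step 4: x=[6.3047] v=[-3.4326]
Step 5: x=[5.2333] v=[-3.5714]
Step 6: x=[4.2305] v=[-3.3428]
Step 7: x=[3.3994] v=[-2.7704]
Step 8: x=[2.8255] v=[-1.9131]
Step 9: x=[2.5678] v=[-0.8590]
Step 10: x=[2.6529] v=[0.2835]
First v>=0 after going negative at step 10, time=3.0000

Answer: 3.0000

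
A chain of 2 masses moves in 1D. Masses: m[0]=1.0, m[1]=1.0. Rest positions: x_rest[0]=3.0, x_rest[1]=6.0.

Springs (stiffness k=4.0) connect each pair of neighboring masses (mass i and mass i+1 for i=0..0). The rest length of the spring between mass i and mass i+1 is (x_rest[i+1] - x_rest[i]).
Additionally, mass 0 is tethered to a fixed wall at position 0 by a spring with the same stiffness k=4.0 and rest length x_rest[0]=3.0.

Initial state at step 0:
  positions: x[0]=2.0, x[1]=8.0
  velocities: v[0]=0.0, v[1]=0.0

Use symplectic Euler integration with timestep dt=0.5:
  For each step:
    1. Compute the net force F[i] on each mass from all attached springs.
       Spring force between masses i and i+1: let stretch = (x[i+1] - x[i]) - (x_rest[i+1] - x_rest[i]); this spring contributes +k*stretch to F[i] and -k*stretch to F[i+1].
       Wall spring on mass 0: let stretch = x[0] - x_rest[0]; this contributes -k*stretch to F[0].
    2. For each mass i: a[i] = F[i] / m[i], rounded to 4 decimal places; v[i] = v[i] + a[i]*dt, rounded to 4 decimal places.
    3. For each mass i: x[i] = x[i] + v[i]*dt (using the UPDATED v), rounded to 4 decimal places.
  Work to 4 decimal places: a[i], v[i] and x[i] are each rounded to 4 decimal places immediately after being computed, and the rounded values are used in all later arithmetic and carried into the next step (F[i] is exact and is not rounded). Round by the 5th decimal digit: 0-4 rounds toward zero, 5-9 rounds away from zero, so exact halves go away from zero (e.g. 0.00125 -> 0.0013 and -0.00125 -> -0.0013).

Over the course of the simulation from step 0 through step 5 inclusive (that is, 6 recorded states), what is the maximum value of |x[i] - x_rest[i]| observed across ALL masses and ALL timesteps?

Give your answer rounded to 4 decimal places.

Answer: 3.0000

Derivation:
Step 0: x=[2.0000 8.0000] v=[0.0000 0.0000]
Step 1: x=[6.0000 5.0000] v=[8.0000 -6.0000]
Step 2: x=[3.0000 6.0000] v=[-6.0000 2.0000]
Step 3: x=[0.0000 7.0000] v=[-6.0000 2.0000]
Step 4: x=[4.0000 4.0000] v=[8.0000 -6.0000]
Step 5: x=[4.0000 4.0000] v=[0.0000 0.0000]
Max displacement = 3.0000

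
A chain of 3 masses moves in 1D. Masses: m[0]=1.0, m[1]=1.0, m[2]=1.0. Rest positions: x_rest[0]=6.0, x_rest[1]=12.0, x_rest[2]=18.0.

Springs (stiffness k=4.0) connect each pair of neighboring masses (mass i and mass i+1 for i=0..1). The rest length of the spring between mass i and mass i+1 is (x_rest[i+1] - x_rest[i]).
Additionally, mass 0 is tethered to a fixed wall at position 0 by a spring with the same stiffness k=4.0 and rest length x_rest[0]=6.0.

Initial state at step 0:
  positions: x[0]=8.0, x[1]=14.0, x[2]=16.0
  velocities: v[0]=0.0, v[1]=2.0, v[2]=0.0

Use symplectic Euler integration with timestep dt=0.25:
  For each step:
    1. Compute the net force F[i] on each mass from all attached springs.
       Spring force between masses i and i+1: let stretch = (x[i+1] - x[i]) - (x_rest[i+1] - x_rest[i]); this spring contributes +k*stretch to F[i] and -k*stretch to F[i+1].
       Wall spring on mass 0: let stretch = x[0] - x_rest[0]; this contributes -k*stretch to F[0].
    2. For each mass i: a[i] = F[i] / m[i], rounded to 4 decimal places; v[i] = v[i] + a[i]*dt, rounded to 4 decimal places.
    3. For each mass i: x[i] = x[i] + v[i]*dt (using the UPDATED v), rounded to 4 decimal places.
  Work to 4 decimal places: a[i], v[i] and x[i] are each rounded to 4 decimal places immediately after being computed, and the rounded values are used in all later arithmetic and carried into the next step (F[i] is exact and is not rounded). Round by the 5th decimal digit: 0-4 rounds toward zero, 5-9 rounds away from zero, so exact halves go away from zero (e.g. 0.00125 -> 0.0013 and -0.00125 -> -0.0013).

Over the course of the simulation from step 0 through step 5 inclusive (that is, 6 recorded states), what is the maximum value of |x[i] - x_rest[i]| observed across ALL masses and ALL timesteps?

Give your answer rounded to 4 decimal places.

Step 0: x=[8.0000 14.0000 16.0000] v=[0.0000 2.0000 0.0000]
Step 1: x=[7.5000 13.5000 17.0000] v=[-2.0000 -2.0000 4.0000]
Step 2: x=[6.6250 12.3750 18.6250] v=[-3.5000 -4.5000 6.5000]
Step 3: x=[5.5313 11.3750 20.1875] v=[-4.3750 -4.0000 6.2500]
Step 4: x=[4.5157 11.1172 21.0469] v=[-4.0626 -1.0312 3.4375]
Step 5: x=[4.0215 11.6915 20.9239] v=[-1.9768 2.2970 -0.4922]
Max displacement = 3.0469

Answer: 3.0469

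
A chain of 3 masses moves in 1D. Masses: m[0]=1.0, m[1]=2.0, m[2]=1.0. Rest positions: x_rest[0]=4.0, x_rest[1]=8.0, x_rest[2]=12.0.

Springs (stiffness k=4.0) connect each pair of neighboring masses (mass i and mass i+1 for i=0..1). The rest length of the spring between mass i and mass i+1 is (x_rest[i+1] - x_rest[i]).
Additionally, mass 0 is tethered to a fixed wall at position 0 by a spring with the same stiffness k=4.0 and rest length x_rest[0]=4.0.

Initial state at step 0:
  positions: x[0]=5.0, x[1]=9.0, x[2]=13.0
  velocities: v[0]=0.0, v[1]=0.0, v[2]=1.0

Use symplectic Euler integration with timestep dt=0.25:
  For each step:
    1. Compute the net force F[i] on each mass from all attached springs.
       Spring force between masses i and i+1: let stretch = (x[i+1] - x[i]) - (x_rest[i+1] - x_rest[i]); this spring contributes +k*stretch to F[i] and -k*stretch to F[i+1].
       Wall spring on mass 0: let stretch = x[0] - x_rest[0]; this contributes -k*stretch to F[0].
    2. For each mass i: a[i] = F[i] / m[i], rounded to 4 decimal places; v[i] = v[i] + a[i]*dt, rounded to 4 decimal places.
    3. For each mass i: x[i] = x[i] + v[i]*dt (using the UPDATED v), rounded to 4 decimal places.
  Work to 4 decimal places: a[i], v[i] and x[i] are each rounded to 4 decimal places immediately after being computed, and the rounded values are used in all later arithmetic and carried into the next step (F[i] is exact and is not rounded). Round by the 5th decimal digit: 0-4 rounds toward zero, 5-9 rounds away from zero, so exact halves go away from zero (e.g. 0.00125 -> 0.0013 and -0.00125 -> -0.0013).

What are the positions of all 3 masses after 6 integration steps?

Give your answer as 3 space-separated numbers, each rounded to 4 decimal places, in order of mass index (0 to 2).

Answer: 4.3965 8.6427 12.9501

Derivation:
Step 0: x=[5.0000 9.0000 13.0000] v=[0.0000 0.0000 1.0000]
Step 1: x=[4.7500 9.0000 13.2500] v=[-1.0000 0.0000 1.0000]
Step 2: x=[4.3750 9.0000 13.4375] v=[-1.5000 0.0000 0.7500]
Step 3: x=[4.0625 8.9766 13.5156] v=[-1.2500 -0.0938 0.3125]
Step 4: x=[3.9629 8.9063 13.4590] v=[-0.3984 -0.2814 -0.2265]
Step 5: x=[4.1084 8.7871 13.2642] v=[0.5821 -0.4768 -0.7792]
Step 6: x=[4.3965 8.6427 12.9501] v=[1.1524 -0.5776 -1.2563]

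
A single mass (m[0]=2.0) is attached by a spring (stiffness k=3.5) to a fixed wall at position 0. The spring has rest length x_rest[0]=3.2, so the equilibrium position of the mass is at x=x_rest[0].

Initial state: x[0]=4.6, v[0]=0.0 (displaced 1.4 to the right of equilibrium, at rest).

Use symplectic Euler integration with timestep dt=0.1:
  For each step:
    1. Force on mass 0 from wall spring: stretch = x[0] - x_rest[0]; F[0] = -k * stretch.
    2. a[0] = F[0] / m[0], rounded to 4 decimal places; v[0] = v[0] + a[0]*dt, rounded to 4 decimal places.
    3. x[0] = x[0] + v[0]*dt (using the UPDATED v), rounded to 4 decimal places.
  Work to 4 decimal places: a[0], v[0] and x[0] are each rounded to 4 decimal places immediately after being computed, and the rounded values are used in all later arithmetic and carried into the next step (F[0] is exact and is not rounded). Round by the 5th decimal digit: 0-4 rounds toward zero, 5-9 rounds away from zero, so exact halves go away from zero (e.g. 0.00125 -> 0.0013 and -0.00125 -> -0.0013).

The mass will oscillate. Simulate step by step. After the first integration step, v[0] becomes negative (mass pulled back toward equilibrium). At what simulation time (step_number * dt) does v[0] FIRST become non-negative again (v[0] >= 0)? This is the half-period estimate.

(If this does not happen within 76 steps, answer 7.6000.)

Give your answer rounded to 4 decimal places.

Answer: 2.4000

Derivation:
Step 0: x=[4.6000] v=[0.0000]
Step 1: x=[4.5755] v=[-0.2450]
Step 2: x=[4.5269] v=[-0.4857]
Step 3: x=[4.4551] v=[-0.7179]
Step 4: x=[4.3614] v=[-0.9375]
Step 5: x=[4.2473] v=[-1.1408]
Step 6: x=[4.1149] v=[-1.3241]
Step 7: x=[3.9665] v=[-1.4842]
Step 8: x=[3.8047] v=[-1.6183]
Step 9: x=[3.6323] v=[-1.7241]
Step 10: x=[3.4523] v=[-1.7998]
Step 11: x=[3.2679] v=[-1.8440]
Step 12: x=[3.0823] v=[-1.8559]
Step 13: x=[2.8988] v=[-1.8353]
Step 14: x=[2.7205] v=[-1.7826]
Step 15: x=[2.5506] v=[-1.6987]
Step 16: x=[2.3921] v=[-1.5851]
Step 17: x=[2.2477] v=[-1.4437]
Step 18: x=[2.1200] v=[-1.2771]
Step 19: x=[2.0112] v=[-1.0881]
Step 20: x=[1.9232] v=[-0.8801]
Step 21: x=[1.8575] v=[-0.6567]
Step 22: x=[1.8153] v=[-0.4218]
Step 23: x=[1.7974] v=[-0.1795]
Step 24: x=[1.8040] v=[0.0660]
First v>=0 after going negative at step 24, time=2.4000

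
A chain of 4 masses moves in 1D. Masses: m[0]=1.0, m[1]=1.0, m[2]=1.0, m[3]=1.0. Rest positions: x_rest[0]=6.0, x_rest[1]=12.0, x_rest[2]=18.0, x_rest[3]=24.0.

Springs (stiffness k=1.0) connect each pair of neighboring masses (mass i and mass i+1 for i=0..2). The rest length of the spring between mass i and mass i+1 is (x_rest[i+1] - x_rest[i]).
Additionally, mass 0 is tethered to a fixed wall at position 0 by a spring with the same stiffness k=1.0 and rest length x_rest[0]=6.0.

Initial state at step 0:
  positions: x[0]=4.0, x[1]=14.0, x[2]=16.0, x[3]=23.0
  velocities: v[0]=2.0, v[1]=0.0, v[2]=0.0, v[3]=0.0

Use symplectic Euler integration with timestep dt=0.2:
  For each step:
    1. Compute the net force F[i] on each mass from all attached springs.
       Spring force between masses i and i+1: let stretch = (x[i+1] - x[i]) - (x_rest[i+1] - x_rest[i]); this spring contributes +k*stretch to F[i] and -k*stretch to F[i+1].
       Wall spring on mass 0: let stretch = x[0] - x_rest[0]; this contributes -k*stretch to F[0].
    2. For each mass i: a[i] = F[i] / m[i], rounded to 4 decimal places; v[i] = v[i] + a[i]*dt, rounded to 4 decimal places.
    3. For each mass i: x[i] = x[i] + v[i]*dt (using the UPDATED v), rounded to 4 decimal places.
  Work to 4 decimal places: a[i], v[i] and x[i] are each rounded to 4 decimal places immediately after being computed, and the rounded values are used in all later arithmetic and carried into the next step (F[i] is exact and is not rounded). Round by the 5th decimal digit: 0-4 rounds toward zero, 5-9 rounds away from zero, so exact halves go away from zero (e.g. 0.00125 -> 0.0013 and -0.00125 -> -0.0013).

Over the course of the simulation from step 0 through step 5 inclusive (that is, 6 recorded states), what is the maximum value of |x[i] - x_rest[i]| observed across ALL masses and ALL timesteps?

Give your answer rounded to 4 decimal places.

Answer: 2.0193

Derivation:
Step 0: x=[4.0000 14.0000 16.0000 23.0000] v=[2.0000 0.0000 0.0000 0.0000]
Step 1: x=[4.6400 13.6800 16.2000 22.9600] v=[3.2000 -1.6000 1.0000 -0.2000]
Step 2: x=[5.4560 13.0992 16.5696 22.8896] v=[4.0800 -2.9040 1.8480 -0.3520]
Step 3: x=[6.3595 12.3515 17.0532 22.8064] v=[4.5174 -3.7386 2.4179 -0.4160]
Step 4: x=[7.2483 11.5522 17.5788 22.7331] v=[4.4439 -3.9967 2.6282 -0.3666]
Step 5: x=[8.0193 10.8218 18.0695 22.6936] v=[3.8550 -3.6522 2.4537 -0.1975]
Max displacement = 2.0193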